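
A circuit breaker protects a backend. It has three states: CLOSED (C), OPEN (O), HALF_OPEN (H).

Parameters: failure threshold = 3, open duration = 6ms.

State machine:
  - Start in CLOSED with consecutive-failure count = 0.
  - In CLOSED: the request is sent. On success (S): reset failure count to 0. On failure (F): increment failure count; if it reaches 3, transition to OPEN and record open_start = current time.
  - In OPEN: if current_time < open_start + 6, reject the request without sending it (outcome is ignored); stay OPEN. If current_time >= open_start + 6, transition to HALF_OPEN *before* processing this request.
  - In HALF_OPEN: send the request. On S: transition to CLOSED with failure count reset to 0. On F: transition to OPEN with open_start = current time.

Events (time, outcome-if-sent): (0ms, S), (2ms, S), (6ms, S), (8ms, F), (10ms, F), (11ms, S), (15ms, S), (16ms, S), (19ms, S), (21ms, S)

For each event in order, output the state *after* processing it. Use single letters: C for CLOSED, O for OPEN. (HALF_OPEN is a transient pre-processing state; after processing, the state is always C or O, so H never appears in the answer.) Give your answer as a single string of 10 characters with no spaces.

Answer: CCCCCCCCCC

Derivation:
State after each event:
  event#1 t=0ms outcome=S: state=CLOSED
  event#2 t=2ms outcome=S: state=CLOSED
  event#3 t=6ms outcome=S: state=CLOSED
  event#4 t=8ms outcome=F: state=CLOSED
  event#5 t=10ms outcome=F: state=CLOSED
  event#6 t=11ms outcome=S: state=CLOSED
  event#7 t=15ms outcome=S: state=CLOSED
  event#8 t=16ms outcome=S: state=CLOSED
  event#9 t=19ms outcome=S: state=CLOSED
  event#10 t=21ms outcome=S: state=CLOSED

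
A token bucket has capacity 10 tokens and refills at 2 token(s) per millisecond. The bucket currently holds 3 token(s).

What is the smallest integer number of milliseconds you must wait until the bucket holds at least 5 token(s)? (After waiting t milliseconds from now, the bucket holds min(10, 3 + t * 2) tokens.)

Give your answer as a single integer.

Answer: 1

Derivation:
Need 3 + t * 2 >= 5, so t >= 2/2.
Smallest integer t = ceil(2/2) = 1.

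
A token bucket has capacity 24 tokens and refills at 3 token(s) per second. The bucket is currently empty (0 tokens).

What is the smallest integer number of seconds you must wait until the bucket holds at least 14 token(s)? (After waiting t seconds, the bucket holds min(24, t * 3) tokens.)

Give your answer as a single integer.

Answer: 5

Derivation:
Need t * 3 >= 14, so t >= 14/3.
Smallest integer t = ceil(14/3) = 5.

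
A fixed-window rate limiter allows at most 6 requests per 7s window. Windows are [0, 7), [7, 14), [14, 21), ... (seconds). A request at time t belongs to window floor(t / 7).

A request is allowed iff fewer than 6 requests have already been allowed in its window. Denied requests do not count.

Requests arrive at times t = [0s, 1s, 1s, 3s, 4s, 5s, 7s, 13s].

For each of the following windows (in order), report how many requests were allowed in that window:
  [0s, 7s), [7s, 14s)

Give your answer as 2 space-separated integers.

Processing requests:
  req#1 t=0s (window 0): ALLOW
  req#2 t=1s (window 0): ALLOW
  req#3 t=1s (window 0): ALLOW
  req#4 t=3s (window 0): ALLOW
  req#5 t=4s (window 0): ALLOW
  req#6 t=5s (window 0): ALLOW
  req#7 t=7s (window 1): ALLOW
  req#8 t=13s (window 1): ALLOW

Allowed counts by window: 6 2

Answer: 6 2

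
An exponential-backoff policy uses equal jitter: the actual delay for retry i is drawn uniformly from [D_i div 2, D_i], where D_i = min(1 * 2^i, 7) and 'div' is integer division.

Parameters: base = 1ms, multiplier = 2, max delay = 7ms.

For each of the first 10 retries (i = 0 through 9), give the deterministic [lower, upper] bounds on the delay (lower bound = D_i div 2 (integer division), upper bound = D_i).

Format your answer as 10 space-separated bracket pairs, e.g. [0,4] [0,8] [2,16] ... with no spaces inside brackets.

Answer: [0,1] [1,2] [2,4] [3,7] [3,7] [3,7] [3,7] [3,7] [3,7] [3,7]

Derivation:
Computing bounds per retry:
  i=0: D_i=min(1*2^0,7)=1, bounds=[0,1]
  i=1: D_i=min(1*2^1,7)=2, bounds=[1,2]
  i=2: D_i=min(1*2^2,7)=4, bounds=[2,4]
  i=3: D_i=min(1*2^3,7)=7, bounds=[3,7]
  i=4: D_i=min(1*2^4,7)=7, bounds=[3,7]
  i=5: D_i=min(1*2^5,7)=7, bounds=[3,7]
  i=6: D_i=min(1*2^6,7)=7, bounds=[3,7]
  i=7: D_i=min(1*2^7,7)=7, bounds=[3,7]
  i=8: D_i=min(1*2^8,7)=7, bounds=[3,7]
  i=9: D_i=min(1*2^9,7)=7, bounds=[3,7]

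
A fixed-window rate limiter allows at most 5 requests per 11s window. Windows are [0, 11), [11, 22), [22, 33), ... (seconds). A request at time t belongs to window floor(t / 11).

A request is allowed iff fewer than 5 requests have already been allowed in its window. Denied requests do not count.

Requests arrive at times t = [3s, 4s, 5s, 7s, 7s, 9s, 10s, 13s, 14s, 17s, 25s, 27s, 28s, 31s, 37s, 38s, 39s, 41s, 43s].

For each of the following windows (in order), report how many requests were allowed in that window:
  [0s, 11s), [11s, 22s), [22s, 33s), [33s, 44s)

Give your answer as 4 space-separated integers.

Answer: 5 3 4 5

Derivation:
Processing requests:
  req#1 t=3s (window 0): ALLOW
  req#2 t=4s (window 0): ALLOW
  req#3 t=5s (window 0): ALLOW
  req#4 t=7s (window 0): ALLOW
  req#5 t=7s (window 0): ALLOW
  req#6 t=9s (window 0): DENY
  req#7 t=10s (window 0): DENY
  req#8 t=13s (window 1): ALLOW
  req#9 t=14s (window 1): ALLOW
  req#10 t=17s (window 1): ALLOW
  req#11 t=25s (window 2): ALLOW
  req#12 t=27s (window 2): ALLOW
  req#13 t=28s (window 2): ALLOW
  req#14 t=31s (window 2): ALLOW
  req#15 t=37s (window 3): ALLOW
  req#16 t=38s (window 3): ALLOW
  req#17 t=39s (window 3): ALLOW
  req#18 t=41s (window 3): ALLOW
  req#19 t=43s (window 3): ALLOW

Allowed counts by window: 5 3 4 5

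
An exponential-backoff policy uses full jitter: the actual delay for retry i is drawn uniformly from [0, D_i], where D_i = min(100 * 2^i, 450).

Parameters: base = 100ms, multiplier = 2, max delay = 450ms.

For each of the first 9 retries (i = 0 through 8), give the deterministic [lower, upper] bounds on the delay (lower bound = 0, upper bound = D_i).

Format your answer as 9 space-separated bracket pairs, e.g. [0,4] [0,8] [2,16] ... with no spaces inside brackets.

Answer: [0,100] [0,200] [0,400] [0,450] [0,450] [0,450] [0,450] [0,450] [0,450]

Derivation:
Computing bounds per retry:
  i=0: D_i=min(100*2^0,450)=100, bounds=[0,100]
  i=1: D_i=min(100*2^1,450)=200, bounds=[0,200]
  i=2: D_i=min(100*2^2,450)=400, bounds=[0,400]
  i=3: D_i=min(100*2^3,450)=450, bounds=[0,450]
  i=4: D_i=min(100*2^4,450)=450, bounds=[0,450]
  i=5: D_i=min(100*2^5,450)=450, bounds=[0,450]
  i=6: D_i=min(100*2^6,450)=450, bounds=[0,450]
  i=7: D_i=min(100*2^7,450)=450, bounds=[0,450]
  i=8: D_i=min(100*2^8,450)=450, bounds=[0,450]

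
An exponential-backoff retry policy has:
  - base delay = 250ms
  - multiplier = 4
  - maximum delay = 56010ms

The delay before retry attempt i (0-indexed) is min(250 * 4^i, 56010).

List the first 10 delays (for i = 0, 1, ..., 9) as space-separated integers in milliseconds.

Answer: 250 1000 4000 16000 56010 56010 56010 56010 56010 56010

Derivation:
Computing each delay:
  i=0: min(250*4^0, 56010) = 250
  i=1: min(250*4^1, 56010) = 1000
  i=2: min(250*4^2, 56010) = 4000
  i=3: min(250*4^3, 56010) = 16000
  i=4: min(250*4^4, 56010) = 56010
  i=5: min(250*4^5, 56010) = 56010
  i=6: min(250*4^6, 56010) = 56010
  i=7: min(250*4^7, 56010) = 56010
  i=8: min(250*4^8, 56010) = 56010
  i=9: min(250*4^9, 56010) = 56010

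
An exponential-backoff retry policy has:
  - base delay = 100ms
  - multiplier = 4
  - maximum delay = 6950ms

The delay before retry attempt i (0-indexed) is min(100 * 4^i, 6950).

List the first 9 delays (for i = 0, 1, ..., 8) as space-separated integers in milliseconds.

Answer: 100 400 1600 6400 6950 6950 6950 6950 6950

Derivation:
Computing each delay:
  i=0: min(100*4^0, 6950) = 100
  i=1: min(100*4^1, 6950) = 400
  i=2: min(100*4^2, 6950) = 1600
  i=3: min(100*4^3, 6950) = 6400
  i=4: min(100*4^4, 6950) = 6950
  i=5: min(100*4^5, 6950) = 6950
  i=6: min(100*4^6, 6950) = 6950
  i=7: min(100*4^7, 6950) = 6950
  i=8: min(100*4^8, 6950) = 6950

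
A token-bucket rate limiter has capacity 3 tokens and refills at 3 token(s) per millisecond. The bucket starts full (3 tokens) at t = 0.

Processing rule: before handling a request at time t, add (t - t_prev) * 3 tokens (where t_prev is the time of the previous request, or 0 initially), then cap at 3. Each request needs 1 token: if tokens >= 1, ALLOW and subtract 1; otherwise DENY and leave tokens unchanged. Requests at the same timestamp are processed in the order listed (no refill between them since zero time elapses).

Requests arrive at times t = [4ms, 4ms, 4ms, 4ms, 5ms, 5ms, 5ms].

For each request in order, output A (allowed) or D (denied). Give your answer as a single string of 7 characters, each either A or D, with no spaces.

Answer: AAADAAA

Derivation:
Simulating step by step:
  req#1 t=4ms: ALLOW
  req#2 t=4ms: ALLOW
  req#3 t=4ms: ALLOW
  req#4 t=4ms: DENY
  req#5 t=5ms: ALLOW
  req#6 t=5ms: ALLOW
  req#7 t=5ms: ALLOW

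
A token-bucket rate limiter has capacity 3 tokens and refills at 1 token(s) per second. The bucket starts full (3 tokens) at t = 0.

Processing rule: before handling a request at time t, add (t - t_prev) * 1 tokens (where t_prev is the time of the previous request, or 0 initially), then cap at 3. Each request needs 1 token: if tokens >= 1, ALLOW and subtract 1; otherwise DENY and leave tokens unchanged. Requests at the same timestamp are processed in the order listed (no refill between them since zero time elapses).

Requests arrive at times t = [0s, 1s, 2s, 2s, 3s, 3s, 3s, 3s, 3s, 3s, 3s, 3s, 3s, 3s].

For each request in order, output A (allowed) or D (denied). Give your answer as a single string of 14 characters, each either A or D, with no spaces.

Answer: AAAAAADDDDDDDD

Derivation:
Simulating step by step:
  req#1 t=0s: ALLOW
  req#2 t=1s: ALLOW
  req#3 t=2s: ALLOW
  req#4 t=2s: ALLOW
  req#5 t=3s: ALLOW
  req#6 t=3s: ALLOW
  req#7 t=3s: DENY
  req#8 t=3s: DENY
  req#9 t=3s: DENY
  req#10 t=3s: DENY
  req#11 t=3s: DENY
  req#12 t=3s: DENY
  req#13 t=3s: DENY
  req#14 t=3s: DENY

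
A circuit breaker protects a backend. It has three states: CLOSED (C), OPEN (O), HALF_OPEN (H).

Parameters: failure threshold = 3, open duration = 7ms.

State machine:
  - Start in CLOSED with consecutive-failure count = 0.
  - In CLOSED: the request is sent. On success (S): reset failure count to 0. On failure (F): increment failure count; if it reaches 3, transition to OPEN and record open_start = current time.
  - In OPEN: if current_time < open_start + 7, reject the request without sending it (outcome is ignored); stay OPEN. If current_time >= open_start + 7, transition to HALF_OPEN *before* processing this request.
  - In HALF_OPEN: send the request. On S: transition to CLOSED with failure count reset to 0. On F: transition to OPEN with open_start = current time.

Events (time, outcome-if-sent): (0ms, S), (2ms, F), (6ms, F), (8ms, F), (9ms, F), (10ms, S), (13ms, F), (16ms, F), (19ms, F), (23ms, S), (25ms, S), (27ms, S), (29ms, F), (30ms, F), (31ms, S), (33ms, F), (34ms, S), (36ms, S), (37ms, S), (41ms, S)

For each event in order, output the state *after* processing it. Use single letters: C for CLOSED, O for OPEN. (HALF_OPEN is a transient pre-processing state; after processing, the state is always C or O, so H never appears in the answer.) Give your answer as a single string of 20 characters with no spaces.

Answer: CCCOOOOOOCCCCCCCCCCC

Derivation:
State after each event:
  event#1 t=0ms outcome=S: state=CLOSED
  event#2 t=2ms outcome=F: state=CLOSED
  event#3 t=6ms outcome=F: state=CLOSED
  event#4 t=8ms outcome=F: state=OPEN
  event#5 t=9ms outcome=F: state=OPEN
  event#6 t=10ms outcome=S: state=OPEN
  event#7 t=13ms outcome=F: state=OPEN
  event#8 t=16ms outcome=F: state=OPEN
  event#9 t=19ms outcome=F: state=OPEN
  event#10 t=23ms outcome=S: state=CLOSED
  event#11 t=25ms outcome=S: state=CLOSED
  event#12 t=27ms outcome=S: state=CLOSED
  event#13 t=29ms outcome=F: state=CLOSED
  event#14 t=30ms outcome=F: state=CLOSED
  event#15 t=31ms outcome=S: state=CLOSED
  event#16 t=33ms outcome=F: state=CLOSED
  event#17 t=34ms outcome=S: state=CLOSED
  event#18 t=36ms outcome=S: state=CLOSED
  event#19 t=37ms outcome=S: state=CLOSED
  event#20 t=41ms outcome=S: state=CLOSED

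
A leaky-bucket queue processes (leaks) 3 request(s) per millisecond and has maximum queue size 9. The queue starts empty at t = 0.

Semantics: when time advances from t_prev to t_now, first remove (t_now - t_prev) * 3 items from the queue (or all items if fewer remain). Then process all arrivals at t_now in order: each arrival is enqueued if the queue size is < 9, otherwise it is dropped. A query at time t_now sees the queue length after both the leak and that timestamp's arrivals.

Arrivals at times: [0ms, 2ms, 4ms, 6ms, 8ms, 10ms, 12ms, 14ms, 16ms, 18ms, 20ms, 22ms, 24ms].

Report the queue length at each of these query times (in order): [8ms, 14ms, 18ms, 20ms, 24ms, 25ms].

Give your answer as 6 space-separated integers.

Queue lengths at query times:
  query t=8ms: backlog = 1
  query t=14ms: backlog = 1
  query t=18ms: backlog = 1
  query t=20ms: backlog = 1
  query t=24ms: backlog = 1
  query t=25ms: backlog = 0

Answer: 1 1 1 1 1 0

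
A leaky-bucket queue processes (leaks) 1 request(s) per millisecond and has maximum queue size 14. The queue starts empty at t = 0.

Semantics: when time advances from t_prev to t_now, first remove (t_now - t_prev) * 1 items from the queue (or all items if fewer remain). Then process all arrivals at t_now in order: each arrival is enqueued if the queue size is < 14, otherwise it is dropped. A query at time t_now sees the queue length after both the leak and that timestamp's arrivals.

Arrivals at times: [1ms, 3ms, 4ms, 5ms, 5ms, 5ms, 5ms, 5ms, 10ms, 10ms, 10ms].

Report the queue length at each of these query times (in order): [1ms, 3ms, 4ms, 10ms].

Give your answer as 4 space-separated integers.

Queue lengths at query times:
  query t=1ms: backlog = 1
  query t=3ms: backlog = 1
  query t=4ms: backlog = 1
  query t=10ms: backlog = 3

Answer: 1 1 1 3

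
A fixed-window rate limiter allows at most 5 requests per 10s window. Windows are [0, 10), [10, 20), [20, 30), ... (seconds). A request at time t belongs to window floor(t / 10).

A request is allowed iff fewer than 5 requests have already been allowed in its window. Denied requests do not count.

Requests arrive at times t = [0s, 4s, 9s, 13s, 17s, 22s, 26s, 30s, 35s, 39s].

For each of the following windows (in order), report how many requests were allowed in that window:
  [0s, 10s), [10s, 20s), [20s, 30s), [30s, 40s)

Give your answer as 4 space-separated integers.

Processing requests:
  req#1 t=0s (window 0): ALLOW
  req#2 t=4s (window 0): ALLOW
  req#3 t=9s (window 0): ALLOW
  req#4 t=13s (window 1): ALLOW
  req#5 t=17s (window 1): ALLOW
  req#6 t=22s (window 2): ALLOW
  req#7 t=26s (window 2): ALLOW
  req#8 t=30s (window 3): ALLOW
  req#9 t=35s (window 3): ALLOW
  req#10 t=39s (window 3): ALLOW

Allowed counts by window: 3 2 2 3

Answer: 3 2 2 3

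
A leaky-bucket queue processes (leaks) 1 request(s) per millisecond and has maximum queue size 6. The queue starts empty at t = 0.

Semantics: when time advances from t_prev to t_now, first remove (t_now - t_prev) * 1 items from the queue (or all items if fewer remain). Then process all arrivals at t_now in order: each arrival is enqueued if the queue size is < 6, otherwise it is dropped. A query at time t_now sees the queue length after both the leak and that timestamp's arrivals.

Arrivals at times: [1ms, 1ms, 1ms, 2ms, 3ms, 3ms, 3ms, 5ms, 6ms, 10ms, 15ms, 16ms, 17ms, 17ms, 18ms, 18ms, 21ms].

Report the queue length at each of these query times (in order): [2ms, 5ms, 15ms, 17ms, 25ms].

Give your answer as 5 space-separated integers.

Answer: 3 4 1 2 0

Derivation:
Queue lengths at query times:
  query t=2ms: backlog = 3
  query t=5ms: backlog = 4
  query t=15ms: backlog = 1
  query t=17ms: backlog = 2
  query t=25ms: backlog = 0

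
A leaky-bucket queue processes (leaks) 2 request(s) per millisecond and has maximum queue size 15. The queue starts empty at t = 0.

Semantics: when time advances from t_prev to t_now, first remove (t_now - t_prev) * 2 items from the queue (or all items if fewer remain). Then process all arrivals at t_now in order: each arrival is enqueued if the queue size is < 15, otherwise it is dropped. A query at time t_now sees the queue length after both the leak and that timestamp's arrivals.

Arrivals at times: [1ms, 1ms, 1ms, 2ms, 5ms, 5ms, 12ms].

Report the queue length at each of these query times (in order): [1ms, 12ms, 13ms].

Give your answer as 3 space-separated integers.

Answer: 3 1 0

Derivation:
Queue lengths at query times:
  query t=1ms: backlog = 3
  query t=12ms: backlog = 1
  query t=13ms: backlog = 0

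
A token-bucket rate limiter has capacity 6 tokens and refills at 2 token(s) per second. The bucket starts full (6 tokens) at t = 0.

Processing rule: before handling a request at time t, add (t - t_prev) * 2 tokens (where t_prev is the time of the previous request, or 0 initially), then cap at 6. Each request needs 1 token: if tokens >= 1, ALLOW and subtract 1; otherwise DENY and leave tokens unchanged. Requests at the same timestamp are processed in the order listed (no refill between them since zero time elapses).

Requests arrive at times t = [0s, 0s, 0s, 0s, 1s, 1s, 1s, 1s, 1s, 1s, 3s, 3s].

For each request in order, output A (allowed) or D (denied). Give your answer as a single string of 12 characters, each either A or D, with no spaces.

Simulating step by step:
  req#1 t=0s: ALLOW
  req#2 t=0s: ALLOW
  req#3 t=0s: ALLOW
  req#4 t=0s: ALLOW
  req#5 t=1s: ALLOW
  req#6 t=1s: ALLOW
  req#7 t=1s: ALLOW
  req#8 t=1s: ALLOW
  req#9 t=1s: DENY
  req#10 t=1s: DENY
  req#11 t=3s: ALLOW
  req#12 t=3s: ALLOW

Answer: AAAAAAAADDAA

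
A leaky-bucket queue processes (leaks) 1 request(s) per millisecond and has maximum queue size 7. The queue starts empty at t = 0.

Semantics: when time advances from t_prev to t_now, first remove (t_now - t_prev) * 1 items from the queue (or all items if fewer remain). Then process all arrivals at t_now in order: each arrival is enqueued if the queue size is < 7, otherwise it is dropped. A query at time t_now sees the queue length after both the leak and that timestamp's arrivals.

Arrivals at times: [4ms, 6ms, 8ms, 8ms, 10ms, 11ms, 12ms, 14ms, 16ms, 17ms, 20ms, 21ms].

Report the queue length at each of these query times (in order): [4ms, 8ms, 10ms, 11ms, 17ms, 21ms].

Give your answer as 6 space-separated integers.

Queue lengths at query times:
  query t=4ms: backlog = 1
  query t=8ms: backlog = 2
  query t=10ms: backlog = 1
  query t=11ms: backlog = 1
  query t=17ms: backlog = 1
  query t=21ms: backlog = 1

Answer: 1 2 1 1 1 1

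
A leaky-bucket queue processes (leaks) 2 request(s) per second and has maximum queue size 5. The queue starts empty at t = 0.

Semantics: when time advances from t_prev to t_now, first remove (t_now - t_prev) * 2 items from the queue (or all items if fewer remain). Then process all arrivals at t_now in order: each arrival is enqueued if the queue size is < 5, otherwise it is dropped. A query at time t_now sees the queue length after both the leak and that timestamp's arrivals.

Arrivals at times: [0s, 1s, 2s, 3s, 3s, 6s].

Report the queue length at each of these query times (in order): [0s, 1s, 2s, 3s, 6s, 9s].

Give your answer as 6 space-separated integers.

Queue lengths at query times:
  query t=0s: backlog = 1
  query t=1s: backlog = 1
  query t=2s: backlog = 1
  query t=3s: backlog = 2
  query t=6s: backlog = 1
  query t=9s: backlog = 0

Answer: 1 1 1 2 1 0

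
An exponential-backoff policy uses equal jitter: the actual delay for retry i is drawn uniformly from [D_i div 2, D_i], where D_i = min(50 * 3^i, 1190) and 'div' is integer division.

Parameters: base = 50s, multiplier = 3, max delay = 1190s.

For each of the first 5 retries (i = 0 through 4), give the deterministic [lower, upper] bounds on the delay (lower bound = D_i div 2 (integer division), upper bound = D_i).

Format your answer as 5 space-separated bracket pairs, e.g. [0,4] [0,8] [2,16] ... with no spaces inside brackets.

Answer: [25,50] [75,150] [225,450] [595,1190] [595,1190]

Derivation:
Computing bounds per retry:
  i=0: D_i=min(50*3^0,1190)=50, bounds=[25,50]
  i=1: D_i=min(50*3^1,1190)=150, bounds=[75,150]
  i=2: D_i=min(50*3^2,1190)=450, bounds=[225,450]
  i=3: D_i=min(50*3^3,1190)=1190, bounds=[595,1190]
  i=4: D_i=min(50*3^4,1190)=1190, bounds=[595,1190]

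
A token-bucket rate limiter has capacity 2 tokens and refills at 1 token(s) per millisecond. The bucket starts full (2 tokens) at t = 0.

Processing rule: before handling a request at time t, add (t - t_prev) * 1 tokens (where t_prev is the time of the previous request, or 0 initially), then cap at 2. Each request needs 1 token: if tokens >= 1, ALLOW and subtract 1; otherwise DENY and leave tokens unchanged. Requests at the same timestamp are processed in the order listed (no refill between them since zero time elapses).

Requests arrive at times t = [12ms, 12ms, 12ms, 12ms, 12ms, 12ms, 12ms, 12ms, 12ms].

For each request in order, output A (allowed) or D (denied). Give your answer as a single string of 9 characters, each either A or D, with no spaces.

Answer: AADDDDDDD

Derivation:
Simulating step by step:
  req#1 t=12ms: ALLOW
  req#2 t=12ms: ALLOW
  req#3 t=12ms: DENY
  req#4 t=12ms: DENY
  req#5 t=12ms: DENY
  req#6 t=12ms: DENY
  req#7 t=12ms: DENY
  req#8 t=12ms: DENY
  req#9 t=12ms: DENY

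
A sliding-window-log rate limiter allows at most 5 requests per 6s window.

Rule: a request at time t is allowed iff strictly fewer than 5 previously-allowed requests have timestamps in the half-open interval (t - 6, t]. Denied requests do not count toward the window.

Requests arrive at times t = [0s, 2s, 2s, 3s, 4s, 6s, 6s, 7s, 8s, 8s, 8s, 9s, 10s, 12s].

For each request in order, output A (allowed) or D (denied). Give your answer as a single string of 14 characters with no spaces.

Tracking allowed requests in the window:
  req#1 t=0s: ALLOW
  req#2 t=2s: ALLOW
  req#3 t=2s: ALLOW
  req#4 t=3s: ALLOW
  req#5 t=4s: ALLOW
  req#6 t=6s: ALLOW
  req#7 t=6s: DENY
  req#8 t=7s: DENY
  req#9 t=8s: ALLOW
  req#10 t=8s: ALLOW
  req#11 t=8s: DENY
  req#12 t=9s: ALLOW
  req#13 t=10s: ALLOW
  req#14 t=12s: ALLOW

Answer: AAAAAADDAADAAA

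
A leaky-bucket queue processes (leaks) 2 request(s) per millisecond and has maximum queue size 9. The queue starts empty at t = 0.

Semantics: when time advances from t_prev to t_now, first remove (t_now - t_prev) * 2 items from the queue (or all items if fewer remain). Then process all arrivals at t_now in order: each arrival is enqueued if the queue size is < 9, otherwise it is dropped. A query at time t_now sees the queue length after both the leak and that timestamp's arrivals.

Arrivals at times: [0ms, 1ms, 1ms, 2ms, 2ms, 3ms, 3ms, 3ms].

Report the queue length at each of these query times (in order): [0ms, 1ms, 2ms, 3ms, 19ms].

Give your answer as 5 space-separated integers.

Answer: 1 2 2 3 0

Derivation:
Queue lengths at query times:
  query t=0ms: backlog = 1
  query t=1ms: backlog = 2
  query t=2ms: backlog = 2
  query t=3ms: backlog = 3
  query t=19ms: backlog = 0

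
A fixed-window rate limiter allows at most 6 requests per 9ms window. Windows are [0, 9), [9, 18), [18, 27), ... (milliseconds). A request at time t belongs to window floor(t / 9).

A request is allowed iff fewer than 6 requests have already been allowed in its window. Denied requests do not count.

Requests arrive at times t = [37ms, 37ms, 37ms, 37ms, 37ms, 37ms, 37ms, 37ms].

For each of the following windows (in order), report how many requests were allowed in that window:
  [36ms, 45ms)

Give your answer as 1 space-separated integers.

Answer: 6

Derivation:
Processing requests:
  req#1 t=37ms (window 4): ALLOW
  req#2 t=37ms (window 4): ALLOW
  req#3 t=37ms (window 4): ALLOW
  req#4 t=37ms (window 4): ALLOW
  req#5 t=37ms (window 4): ALLOW
  req#6 t=37ms (window 4): ALLOW
  req#7 t=37ms (window 4): DENY
  req#8 t=37ms (window 4): DENY

Allowed counts by window: 6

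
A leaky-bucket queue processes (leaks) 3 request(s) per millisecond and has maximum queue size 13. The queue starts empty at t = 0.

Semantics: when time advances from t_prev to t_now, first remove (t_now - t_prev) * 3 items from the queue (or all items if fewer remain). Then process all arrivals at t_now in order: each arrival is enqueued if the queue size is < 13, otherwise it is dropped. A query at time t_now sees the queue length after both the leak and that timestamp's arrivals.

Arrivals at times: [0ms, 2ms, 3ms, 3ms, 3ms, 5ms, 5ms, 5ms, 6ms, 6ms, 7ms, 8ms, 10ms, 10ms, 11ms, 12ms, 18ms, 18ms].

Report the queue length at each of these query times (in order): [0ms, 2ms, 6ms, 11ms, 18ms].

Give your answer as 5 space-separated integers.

Queue lengths at query times:
  query t=0ms: backlog = 1
  query t=2ms: backlog = 1
  query t=6ms: backlog = 2
  query t=11ms: backlog = 1
  query t=18ms: backlog = 2

Answer: 1 1 2 1 2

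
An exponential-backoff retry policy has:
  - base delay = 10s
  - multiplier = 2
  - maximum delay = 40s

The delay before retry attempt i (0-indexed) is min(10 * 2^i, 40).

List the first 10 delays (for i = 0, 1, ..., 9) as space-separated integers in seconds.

Computing each delay:
  i=0: min(10*2^0, 40) = 10
  i=1: min(10*2^1, 40) = 20
  i=2: min(10*2^2, 40) = 40
  i=3: min(10*2^3, 40) = 40
  i=4: min(10*2^4, 40) = 40
  i=5: min(10*2^5, 40) = 40
  i=6: min(10*2^6, 40) = 40
  i=7: min(10*2^7, 40) = 40
  i=8: min(10*2^8, 40) = 40
  i=9: min(10*2^9, 40) = 40

Answer: 10 20 40 40 40 40 40 40 40 40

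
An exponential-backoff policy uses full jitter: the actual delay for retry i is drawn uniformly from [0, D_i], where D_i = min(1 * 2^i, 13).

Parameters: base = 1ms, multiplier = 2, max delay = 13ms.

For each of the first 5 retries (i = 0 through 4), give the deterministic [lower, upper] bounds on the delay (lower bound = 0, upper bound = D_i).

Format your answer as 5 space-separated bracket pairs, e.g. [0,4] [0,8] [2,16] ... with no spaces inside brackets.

Answer: [0,1] [0,2] [0,4] [0,8] [0,13]

Derivation:
Computing bounds per retry:
  i=0: D_i=min(1*2^0,13)=1, bounds=[0,1]
  i=1: D_i=min(1*2^1,13)=2, bounds=[0,2]
  i=2: D_i=min(1*2^2,13)=4, bounds=[0,4]
  i=3: D_i=min(1*2^3,13)=8, bounds=[0,8]
  i=4: D_i=min(1*2^4,13)=13, bounds=[0,13]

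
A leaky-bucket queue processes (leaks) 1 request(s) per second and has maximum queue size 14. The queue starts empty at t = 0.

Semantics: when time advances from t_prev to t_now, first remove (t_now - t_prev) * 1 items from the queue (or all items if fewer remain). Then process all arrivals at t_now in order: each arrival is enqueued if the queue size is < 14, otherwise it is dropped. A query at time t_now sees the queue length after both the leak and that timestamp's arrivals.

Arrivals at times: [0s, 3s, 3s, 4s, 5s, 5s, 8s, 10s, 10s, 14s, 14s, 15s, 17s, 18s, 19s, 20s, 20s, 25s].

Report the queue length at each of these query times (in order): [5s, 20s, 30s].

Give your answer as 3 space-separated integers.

Answer: 3 2 0

Derivation:
Queue lengths at query times:
  query t=5s: backlog = 3
  query t=20s: backlog = 2
  query t=30s: backlog = 0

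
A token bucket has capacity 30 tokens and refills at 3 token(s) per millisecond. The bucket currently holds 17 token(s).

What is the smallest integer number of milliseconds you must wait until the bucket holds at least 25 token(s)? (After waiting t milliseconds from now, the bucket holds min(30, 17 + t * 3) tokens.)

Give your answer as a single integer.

Need 17 + t * 3 >= 25, so t >= 8/3.
Smallest integer t = ceil(8/3) = 3.

Answer: 3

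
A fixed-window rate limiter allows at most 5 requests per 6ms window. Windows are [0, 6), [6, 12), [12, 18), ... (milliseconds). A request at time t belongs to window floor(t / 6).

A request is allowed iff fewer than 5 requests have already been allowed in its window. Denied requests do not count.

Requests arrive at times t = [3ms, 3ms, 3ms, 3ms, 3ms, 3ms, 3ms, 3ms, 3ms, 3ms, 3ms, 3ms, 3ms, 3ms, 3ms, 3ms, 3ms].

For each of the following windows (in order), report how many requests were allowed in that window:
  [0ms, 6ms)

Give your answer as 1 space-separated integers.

Processing requests:
  req#1 t=3ms (window 0): ALLOW
  req#2 t=3ms (window 0): ALLOW
  req#3 t=3ms (window 0): ALLOW
  req#4 t=3ms (window 0): ALLOW
  req#5 t=3ms (window 0): ALLOW
  req#6 t=3ms (window 0): DENY
  req#7 t=3ms (window 0): DENY
  req#8 t=3ms (window 0): DENY
  req#9 t=3ms (window 0): DENY
  req#10 t=3ms (window 0): DENY
  req#11 t=3ms (window 0): DENY
  req#12 t=3ms (window 0): DENY
  req#13 t=3ms (window 0): DENY
  req#14 t=3ms (window 0): DENY
  req#15 t=3ms (window 0): DENY
  req#16 t=3ms (window 0): DENY
  req#17 t=3ms (window 0): DENY

Allowed counts by window: 5

Answer: 5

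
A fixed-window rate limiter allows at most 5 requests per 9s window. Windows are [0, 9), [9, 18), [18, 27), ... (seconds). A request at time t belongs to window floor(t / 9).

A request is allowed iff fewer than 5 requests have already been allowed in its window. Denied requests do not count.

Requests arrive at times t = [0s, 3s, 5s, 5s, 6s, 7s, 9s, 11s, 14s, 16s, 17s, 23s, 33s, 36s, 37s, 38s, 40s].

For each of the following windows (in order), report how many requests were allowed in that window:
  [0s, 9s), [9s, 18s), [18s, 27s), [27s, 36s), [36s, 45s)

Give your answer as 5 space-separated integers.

Processing requests:
  req#1 t=0s (window 0): ALLOW
  req#2 t=3s (window 0): ALLOW
  req#3 t=5s (window 0): ALLOW
  req#4 t=5s (window 0): ALLOW
  req#5 t=6s (window 0): ALLOW
  req#6 t=7s (window 0): DENY
  req#7 t=9s (window 1): ALLOW
  req#8 t=11s (window 1): ALLOW
  req#9 t=14s (window 1): ALLOW
  req#10 t=16s (window 1): ALLOW
  req#11 t=17s (window 1): ALLOW
  req#12 t=23s (window 2): ALLOW
  req#13 t=33s (window 3): ALLOW
  req#14 t=36s (window 4): ALLOW
  req#15 t=37s (window 4): ALLOW
  req#16 t=38s (window 4): ALLOW
  req#17 t=40s (window 4): ALLOW

Allowed counts by window: 5 5 1 1 4

Answer: 5 5 1 1 4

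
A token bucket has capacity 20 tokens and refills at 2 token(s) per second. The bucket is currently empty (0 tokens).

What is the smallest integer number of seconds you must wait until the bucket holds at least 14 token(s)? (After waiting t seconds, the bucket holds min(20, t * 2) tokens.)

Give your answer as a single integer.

Answer: 7

Derivation:
Need t * 2 >= 14, so t >= 14/2.
Smallest integer t = ceil(14/2) = 7.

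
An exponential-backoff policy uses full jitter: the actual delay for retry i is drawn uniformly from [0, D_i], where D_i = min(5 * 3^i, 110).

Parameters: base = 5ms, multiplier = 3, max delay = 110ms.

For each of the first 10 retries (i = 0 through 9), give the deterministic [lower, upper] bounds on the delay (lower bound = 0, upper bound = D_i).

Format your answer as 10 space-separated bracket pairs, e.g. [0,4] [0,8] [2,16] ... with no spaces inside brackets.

Computing bounds per retry:
  i=0: D_i=min(5*3^0,110)=5, bounds=[0,5]
  i=1: D_i=min(5*3^1,110)=15, bounds=[0,15]
  i=2: D_i=min(5*3^2,110)=45, bounds=[0,45]
  i=3: D_i=min(5*3^3,110)=110, bounds=[0,110]
  i=4: D_i=min(5*3^4,110)=110, bounds=[0,110]
  i=5: D_i=min(5*3^5,110)=110, bounds=[0,110]
  i=6: D_i=min(5*3^6,110)=110, bounds=[0,110]
  i=7: D_i=min(5*3^7,110)=110, bounds=[0,110]
  i=8: D_i=min(5*3^8,110)=110, bounds=[0,110]
  i=9: D_i=min(5*3^9,110)=110, bounds=[0,110]

Answer: [0,5] [0,15] [0,45] [0,110] [0,110] [0,110] [0,110] [0,110] [0,110] [0,110]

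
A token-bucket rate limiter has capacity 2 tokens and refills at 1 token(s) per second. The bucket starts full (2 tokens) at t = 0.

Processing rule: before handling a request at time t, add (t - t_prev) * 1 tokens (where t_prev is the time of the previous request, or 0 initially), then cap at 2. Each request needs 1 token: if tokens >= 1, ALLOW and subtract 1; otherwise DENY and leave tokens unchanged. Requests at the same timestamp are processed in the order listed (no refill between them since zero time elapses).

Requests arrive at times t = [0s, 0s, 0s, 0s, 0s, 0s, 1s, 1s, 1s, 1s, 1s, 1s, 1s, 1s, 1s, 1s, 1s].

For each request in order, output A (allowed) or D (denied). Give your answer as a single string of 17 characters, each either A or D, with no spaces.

Answer: AADDDDADDDDDDDDDD

Derivation:
Simulating step by step:
  req#1 t=0s: ALLOW
  req#2 t=0s: ALLOW
  req#3 t=0s: DENY
  req#4 t=0s: DENY
  req#5 t=0s: DENY
  req#6 t=0s: DENY
  req#7 t=1s: ALLOW
  req#8 t=1s: DENY
  req#9 t=1s: DENY
  req#10 t=1s: DENY
  req#11 t=1s: DENY
  req#12 t=1s: DENY
  req#13 t=1s: DENY
  req#14 t=1s: DENY
  req#15 t=1s: DENY
  req#16 t=1s: DENY
  req#17 t=1s: DENY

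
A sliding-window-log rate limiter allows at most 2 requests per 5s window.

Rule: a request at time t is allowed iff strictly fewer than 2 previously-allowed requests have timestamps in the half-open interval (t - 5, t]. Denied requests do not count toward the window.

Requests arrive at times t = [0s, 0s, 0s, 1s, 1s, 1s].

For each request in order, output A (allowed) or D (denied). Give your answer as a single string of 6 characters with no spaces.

Answer: AADDDD

Derivation:
Tracking allowed requests in the window:
  req#1 t=0s: ALLOW
  req#2 t=0s: ALLOW
  req#3 t=0s: DENY
  req#4 t=1s: DENY
  req#5 t=1s: DENY
  req#6 t=1s: DENY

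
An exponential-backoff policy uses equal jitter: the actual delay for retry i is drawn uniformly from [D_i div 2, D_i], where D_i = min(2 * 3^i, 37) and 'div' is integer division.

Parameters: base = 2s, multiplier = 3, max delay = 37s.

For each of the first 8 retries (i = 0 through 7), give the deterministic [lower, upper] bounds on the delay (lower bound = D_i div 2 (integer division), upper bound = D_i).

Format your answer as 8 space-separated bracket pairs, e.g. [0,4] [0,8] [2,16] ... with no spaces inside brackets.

Computing bounds per retry:
  i=0: D_i=min(2*3^0,37)=2, bounds=[1,2]
  i=1: D_i=min(2*3^1,37)=6, bounds=[3,6]
  i=2: D_i=min(2*3^2,37)=18, bounds=[9,18]
  i=3: D_i=min(2*3^3,37)=37, bounds=[18,37]
  i=4: D_i=min(2*3^4,37)=37, bounds=[18,37]
  i=5: D_i=min(2*3^5,37)=37, bounds=[18,37]
  i=6: D_i=min(2*3^6,37)=37, bounds=[18,37]
  i=7: D_i=min(2*3^7,37)=37, bounds=[18,37]

Answer: [1,2] [3,6] [9,18] [18,37] [18,37] [18,37] [18,37] [18,37]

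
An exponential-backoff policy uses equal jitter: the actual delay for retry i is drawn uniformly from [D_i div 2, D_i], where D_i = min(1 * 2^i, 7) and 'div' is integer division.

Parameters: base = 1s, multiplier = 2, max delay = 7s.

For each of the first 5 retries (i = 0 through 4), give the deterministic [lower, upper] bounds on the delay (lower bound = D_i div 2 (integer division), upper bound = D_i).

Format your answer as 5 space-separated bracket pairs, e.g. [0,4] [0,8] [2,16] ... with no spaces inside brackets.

Computing bounds per retry:
  i=0: D_i=min(1*2^0,7)=1, bounds=[0,1]
  i=1: D_i=min(1*2^1,7)=2, bounds=[1,2]
  i=2: D_i=min(1*2^2,7)=4, bounds=[2,4]
  i=3: D_i=min(1*2^3,7)=7, bounds=[3,7]
  i=4: D_i=min(1*2^4,7)=7, bounds=[3,7]

Answer: [0,1] [1,2] [2,4] [3,7] [3,7]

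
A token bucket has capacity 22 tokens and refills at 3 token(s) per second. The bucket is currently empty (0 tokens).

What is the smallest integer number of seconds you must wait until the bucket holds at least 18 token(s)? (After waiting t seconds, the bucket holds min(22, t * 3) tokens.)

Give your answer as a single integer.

Answer: 6

Derivation:
Need t * 3 >= 18, so t >= 18/3.
Smallest integer t = ceil(18/3) = 6.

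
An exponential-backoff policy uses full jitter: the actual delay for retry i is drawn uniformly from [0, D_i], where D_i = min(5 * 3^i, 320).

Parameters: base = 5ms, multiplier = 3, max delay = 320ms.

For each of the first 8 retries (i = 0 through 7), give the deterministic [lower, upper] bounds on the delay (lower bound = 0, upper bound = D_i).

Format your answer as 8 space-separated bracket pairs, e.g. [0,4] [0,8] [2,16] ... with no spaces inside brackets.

Answer: [0,5] [0,15] [0,45] [0,135] [0,320] [0,320] [0,320] [0,320]

Derivation:
Computing bounds per retry:
  i=0: D_i=min(5*3^0,320)=5, bounds=[0,5]
  i=1: D_i=min(5*3^1,320)=15, bounds=[0,15]
  i=2: D_i=min(5*3^2,320)=45, bounds=[0,45]
  i=3: D_i=min(5*3^3,320)=135, bounds=[0,135]
  i=4: D_i=min(5*3^4,320)=320, bounds=[0,320]
  i=5: D_i=min(5*3^5,320)=320, bounds=[0,320]
  i=6: D_i=min(5*3^6,320)=320, bounds=[0,320]
  i=7: D_i=min(5*3^7,320)=320, bounds=[0,320]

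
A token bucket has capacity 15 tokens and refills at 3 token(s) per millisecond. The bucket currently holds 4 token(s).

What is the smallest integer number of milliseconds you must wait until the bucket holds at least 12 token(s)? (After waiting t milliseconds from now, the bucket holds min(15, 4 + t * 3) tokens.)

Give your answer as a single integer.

Answer: 3

Derivation:
Need 4 + t * 3 >= 12, so t >= 8/3.
Smallest integer t = ceil(8/3) = 3.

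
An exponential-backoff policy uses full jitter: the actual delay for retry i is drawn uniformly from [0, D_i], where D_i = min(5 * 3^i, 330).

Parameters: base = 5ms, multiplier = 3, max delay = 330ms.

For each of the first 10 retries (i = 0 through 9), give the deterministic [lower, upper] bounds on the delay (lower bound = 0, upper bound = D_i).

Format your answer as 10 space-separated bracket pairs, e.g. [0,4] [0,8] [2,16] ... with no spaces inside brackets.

Answer: [0,5] [0,15] [0,45] [0,135] [0,330] [0,330] [0,330] [0,330] [0,330] [0,330]

Derivation:
Computing bounds per retry:
  i=0: D_i=min(5*3^0,330)=5, bounds=[0,5]
  i=1: D_i=min(5*3^1,330)=15, bounds=[0,15]
  i=2: D_i=min(5*3^2,330)=45, bounds=[0,45]
  i=3: D_i=min(5*3^3,330)=135, bounds=[0,135]
  i=4: D_i=min(5*3^4,330)=330, bounds=[0,330]
  i=5: D_i=min(5*3^5,330)=330, bounds=[0,330]
  i=6: D_i=min(5*3^6,330)=330, bounds=[0,330]
  i=7: D_i=min(5*3^7,330)=330, bounds=[0,330]
  i=8: D_i=min(5*3^8,330)=330, bounds=[0,330]
  i=9: D_i=min(5*3^9,330)=330, bounds=[0,330]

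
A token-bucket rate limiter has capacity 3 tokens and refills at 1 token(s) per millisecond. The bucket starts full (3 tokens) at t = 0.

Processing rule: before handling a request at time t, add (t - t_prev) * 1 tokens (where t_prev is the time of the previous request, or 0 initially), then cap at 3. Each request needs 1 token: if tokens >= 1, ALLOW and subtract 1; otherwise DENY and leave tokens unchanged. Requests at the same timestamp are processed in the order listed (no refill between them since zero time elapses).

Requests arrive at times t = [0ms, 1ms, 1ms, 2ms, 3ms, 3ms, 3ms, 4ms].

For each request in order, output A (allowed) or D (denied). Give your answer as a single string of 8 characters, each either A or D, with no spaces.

Simulating step by step:
  req#1 t=0ms: ALLOW
  req#2 t=1ms: ALLOW
  req#3 t=1ms: ALLOW
  req#4 t=2ms: ALLOW
  req#5 t=3ms: ALLOW
  req#6 t=3ms: ALLOW
  req#7 t=3ms: DENY
  req#8 t=4ms: ALLOW

Answer: AAAAAADA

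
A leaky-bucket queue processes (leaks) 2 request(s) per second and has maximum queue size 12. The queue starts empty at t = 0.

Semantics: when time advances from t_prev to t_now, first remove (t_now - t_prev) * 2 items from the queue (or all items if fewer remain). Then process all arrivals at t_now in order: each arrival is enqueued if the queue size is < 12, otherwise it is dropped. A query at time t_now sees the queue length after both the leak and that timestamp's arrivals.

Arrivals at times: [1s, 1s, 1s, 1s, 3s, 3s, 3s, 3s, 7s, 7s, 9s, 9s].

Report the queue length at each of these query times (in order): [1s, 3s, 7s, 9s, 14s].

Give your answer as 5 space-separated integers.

Queue lengths at query times:
  query t=1s: backlog = 4
  query t=3s: backlog = 4
  query t=7s: backlog = 2
  query t=9s: backlog = 2
  query t=14s: backlog = 0

Answer: 4 4 2 2 0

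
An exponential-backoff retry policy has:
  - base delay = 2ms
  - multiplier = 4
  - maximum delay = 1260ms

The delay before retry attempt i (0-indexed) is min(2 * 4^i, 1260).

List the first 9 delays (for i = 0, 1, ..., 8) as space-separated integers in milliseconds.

Computing each delay:
  i=0: min(2*4^0, 1260) = 2
  i=1: min(2*4^1, 1260) = 8
  i=2: min(2*4^2, 1260) = 32
  i=3: min(2*4^3, 1260) = 128
  i=4: min(2*4^4, 1260) = 512
  i=5: min(2*4^5, 1260) = 1260
  i=6: min(2*4^6, 1260) = 1260
  i=7: min(2*4^7, 1260) = 1260
  i=8: min(2*4^8, 1260) = 1260

Answer: 2 8 32 128 512 1260 1260 1260 1260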